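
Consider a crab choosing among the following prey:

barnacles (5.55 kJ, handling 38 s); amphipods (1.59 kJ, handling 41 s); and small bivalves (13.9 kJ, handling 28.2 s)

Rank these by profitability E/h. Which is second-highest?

In descending order of E/h:
small bivalves: 13.9/28.2 = 0.493 kJ/s
barnacles: 5.55/38 = 0.146 kJ/s
amphipods: 1.59/41 = 0.0388 kJ/s

barnacles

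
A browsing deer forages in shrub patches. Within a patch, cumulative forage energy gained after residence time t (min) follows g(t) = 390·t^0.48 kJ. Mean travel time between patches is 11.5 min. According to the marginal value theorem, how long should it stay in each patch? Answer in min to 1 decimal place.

By the marginal value theorem, leave when the instantaneous gain rate g'(t) equals the habitat-wide average g(t)/(T + t).
g'(t) = 0.48·390·t^-0.52. Setting 0.48·390·t^-0.52 = 390·t^0.48/(11.5+t) gives 0.48(11.5+t) = t, so 0.52·t = 0.48×11.5.
t* = 0.48×11.5/0.52 = 10.62 min.

10.6 min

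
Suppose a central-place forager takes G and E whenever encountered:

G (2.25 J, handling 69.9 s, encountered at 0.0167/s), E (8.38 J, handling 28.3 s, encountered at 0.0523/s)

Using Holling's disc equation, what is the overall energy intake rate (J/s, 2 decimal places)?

0.13 J/s

R = (0.0167×2.25 + 0.0523×8.38) / (1 + 0.0167×69.9 + 0.0523×28.3) = 0.4758/3.647 = 0.1305 J/s.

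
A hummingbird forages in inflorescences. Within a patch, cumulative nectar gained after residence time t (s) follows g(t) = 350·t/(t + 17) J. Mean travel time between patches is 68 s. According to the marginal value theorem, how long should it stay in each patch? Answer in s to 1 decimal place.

Maximise g(t)/(T+t): set derivative to zero → g'(t)(T+t) = g(t).
g'(t) = 350·17/(t + 17)². Setting 350·17/(t+17)² = 350t/[(t+17)(68+t)] gives 17(68+t) = t(t+17), so t² = 17×68 = 1156.
t* = √1156 = 34 s.

34.0 s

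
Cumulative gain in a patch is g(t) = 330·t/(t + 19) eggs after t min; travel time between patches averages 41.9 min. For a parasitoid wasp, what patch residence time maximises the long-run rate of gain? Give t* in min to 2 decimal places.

By the marginal value theorem, leave when the instantaneous gain rate g'(t) equals the habitat-wide average g(t)/(T + t).
g'(t) = 330·19/(t + 19)². Setting 330·19/(t+19)² = 330t/[(t+19)(41.9+t)] gives 19(41.9+t) = t(t+19), so t² = 19×41.9 = 796.1.
t* = √796.1 = 28.22 min.

28.22 min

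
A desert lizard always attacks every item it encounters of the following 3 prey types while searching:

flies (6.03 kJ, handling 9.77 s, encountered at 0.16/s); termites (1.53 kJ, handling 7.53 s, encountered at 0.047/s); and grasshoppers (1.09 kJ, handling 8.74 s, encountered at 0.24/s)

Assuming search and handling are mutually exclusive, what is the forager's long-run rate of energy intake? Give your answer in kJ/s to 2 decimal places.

Energy encountered per unit search time: 0.16×6.03 + 0.047×1.53 + 0.24×1.09 = 1.298 kJ/s.
Handling time per unit search time: 0.16×9.77 + 0.047×7.53 + 0.24×8.74 = 4.015.
Rate = 1.298/(1 + 4.015) = 0.2589 kJ/s.

0.26 kJ/s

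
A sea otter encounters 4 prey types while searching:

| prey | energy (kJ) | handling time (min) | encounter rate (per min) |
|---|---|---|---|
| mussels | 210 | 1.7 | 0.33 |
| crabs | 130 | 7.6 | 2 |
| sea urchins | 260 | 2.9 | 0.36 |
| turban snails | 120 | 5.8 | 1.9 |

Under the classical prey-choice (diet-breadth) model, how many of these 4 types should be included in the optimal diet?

2

Profitabilities (E/h, kJ/min): mussels 124, sea urchins 89.7, turban snails 20.7, crabs 17.1. Add prey in this order while the next type's profitability exceeds the intake rate on those already taken.
Rate on top 1: 44.39. sea urchins: 89.7 > 44.39 → include.
Rate on top 2: 62.53. turban snails: 20.7 < 62.53 → exclude; stop.
Optimal diet: mussels, sea urchins — 2 of 4 types.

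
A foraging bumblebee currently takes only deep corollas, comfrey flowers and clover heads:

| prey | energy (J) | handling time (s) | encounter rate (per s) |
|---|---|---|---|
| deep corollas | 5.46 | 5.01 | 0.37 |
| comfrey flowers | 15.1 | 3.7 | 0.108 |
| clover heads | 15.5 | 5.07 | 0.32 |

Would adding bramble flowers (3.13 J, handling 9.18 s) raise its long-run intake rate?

Current rate: (0.37×5.46 + 0.108×15.1 + 0.32×15.5)/(1 + 0.37×5.01 + 0.108×3.7 + 0.32×5.07) = 1.766 J/s.
Profitability of bramble flowers: 3.13/9.18 = 0.341 J/s.
0.341 < 1.766, so adding bramble flowers would lower the average — exclude it.

No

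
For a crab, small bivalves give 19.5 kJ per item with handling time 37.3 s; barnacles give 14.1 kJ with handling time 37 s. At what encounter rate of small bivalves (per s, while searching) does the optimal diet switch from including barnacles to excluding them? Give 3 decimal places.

At the threshold, the rate on small bivalves alone equals the profitability of barnacles: λ·19.5/(1 + λ·37.3) = 14.1/37 = 0.3811.
Rearranging, λ(19.5 − 0.3811×37.3) = 0.3811, so λ = 0.3811/5.286 = 0.0721 per s.

0.072 per s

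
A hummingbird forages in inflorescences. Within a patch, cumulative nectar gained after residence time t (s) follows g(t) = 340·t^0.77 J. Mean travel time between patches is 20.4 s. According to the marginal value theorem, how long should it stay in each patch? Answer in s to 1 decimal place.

Optimal t* satisfies g'(t*) = g(t*)/(T + t*).
g'(t) = 0.77·340·t^-0.23. Setting 0.77·340·t^-0.23 = 340·t^0.77/(20.4+t) gives 0.77(20.4+t) = t, so 0.23·t = 0.77×20.4.
t* = 0.77×20.4/0.23 = 68.3 s.

68.3 s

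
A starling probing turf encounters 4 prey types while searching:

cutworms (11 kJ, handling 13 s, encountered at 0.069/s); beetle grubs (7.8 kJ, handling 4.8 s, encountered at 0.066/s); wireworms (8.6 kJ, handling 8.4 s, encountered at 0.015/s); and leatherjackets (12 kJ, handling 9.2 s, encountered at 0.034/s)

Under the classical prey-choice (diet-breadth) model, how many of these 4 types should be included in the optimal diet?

4

Profitabilities (E/h, kJ/s): beetle grubs 1.62, leatherjackets 1.3, wireworms 1.02, cutworms 0.846. Add prey in this order while the next type's profitability exceeds the intake rate on those already taken.
Rate on top 1: 0.3909. leatherjackets: 1.3 > 0.3909 → include.
Rate on top 2: 0.5663. wireworms: 1.02 > 0.5663 → include.
Rate on top 3: 0.5991. cutworms: 0.846 > 0.5991 → include.
Optimal diet: beetle grubs, leatherjackets, wireworms, cutworms — 4 of 4 types.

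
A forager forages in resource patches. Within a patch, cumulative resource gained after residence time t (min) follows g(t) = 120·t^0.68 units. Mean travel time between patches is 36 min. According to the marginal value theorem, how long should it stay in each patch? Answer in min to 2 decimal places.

76.50 min

Optimal t* satisfies g'(t*) = g(t*)/(T + t*).
g'(t) = 0.68·120·t^-0.32. Setting 0.68·120·t^-0.32 = 120·t^0.68/(36+t) gives 0.68(36+t) = t, so 0.32·t = 0.68×36.
t* = 0.68×36/0.32 = 76.5 min.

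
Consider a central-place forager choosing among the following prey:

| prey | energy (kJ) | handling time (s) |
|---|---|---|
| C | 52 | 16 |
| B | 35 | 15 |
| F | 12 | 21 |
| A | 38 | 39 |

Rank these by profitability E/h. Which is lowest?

F

In descending order of E/h:
C: 52/16 = 3.25 kJ/s
B: 35/15 = 2.33 kJ/s
A: 38/39 = 0.974 kJ/s
F: 12/21 = 0.571 kJ/s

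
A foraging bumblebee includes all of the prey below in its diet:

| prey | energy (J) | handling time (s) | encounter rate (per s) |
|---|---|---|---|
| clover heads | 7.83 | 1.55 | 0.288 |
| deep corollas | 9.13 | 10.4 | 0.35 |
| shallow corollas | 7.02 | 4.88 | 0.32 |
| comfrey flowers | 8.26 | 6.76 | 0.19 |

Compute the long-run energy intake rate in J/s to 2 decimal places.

1.17 J/s

R = (0.288×7.83 + 0.35×9.13 + 0.32×7.02 + 0.19×8.26) / (1 + 0.288×1.55 + 0.35×10.4 + 0.32×4.88 + 0.19×6.76) = 9.266/7.932 = 1.168 J/s.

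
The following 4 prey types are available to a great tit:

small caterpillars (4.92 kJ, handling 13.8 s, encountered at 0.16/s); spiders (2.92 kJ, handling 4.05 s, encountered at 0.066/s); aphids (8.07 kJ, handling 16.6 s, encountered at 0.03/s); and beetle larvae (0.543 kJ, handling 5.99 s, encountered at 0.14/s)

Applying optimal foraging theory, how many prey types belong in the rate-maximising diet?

E/h in descending order: spiders 0.721, aphids 0.486, small caterpillars 0.357, beetle larvae 0.0907 kJ/s. The optimal diet is the largest prefix of this list for which every included type satisfies E_i/h_i > R on the types above it.
Rate on top 1: 0.1521. aphids: 0.486 > 0.1521 → include.
Rate on top 2: 0.2463. small caterpillars: 0.357 > 0.2463 → include.
Rate on top 3: 0.3076. beetle larvae: 0.0907 < 0.3076 → exclude; stop.
Optimal diet: spiders, aphids, small caterpillars — 3 of 4 types.

3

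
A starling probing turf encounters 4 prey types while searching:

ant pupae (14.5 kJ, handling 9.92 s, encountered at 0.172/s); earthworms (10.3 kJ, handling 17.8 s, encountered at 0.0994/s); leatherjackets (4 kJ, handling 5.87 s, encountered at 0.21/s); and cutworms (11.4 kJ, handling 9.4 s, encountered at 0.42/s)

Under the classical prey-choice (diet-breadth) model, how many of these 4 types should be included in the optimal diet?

2

E/h in descending order: ant pupae 1.46, cutworms 1.21, leatherjackets 0.681, earthworms 0.579 kJ/s. The optimal diet is the largest prefix of this list for which every included type satisfies E_i/h_i > R on the types above it.
Rate on top 1: 0.9216. cutworms: 1.21 > 0.9216 → include.
Rate on top 2: 1.094. leatherjackets: 0.681 < 1.094 → exclude; stop.
Optimal diet: ant pupae, cutworms — 2 of 4 types.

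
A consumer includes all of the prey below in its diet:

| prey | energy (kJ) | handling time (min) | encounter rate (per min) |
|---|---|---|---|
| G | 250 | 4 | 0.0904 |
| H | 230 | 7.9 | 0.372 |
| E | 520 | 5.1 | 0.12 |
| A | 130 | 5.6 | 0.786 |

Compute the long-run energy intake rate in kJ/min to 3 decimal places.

R = Σλ_iE_i / (1 + Σλ_ih_i)
Numerator: 0.0904×250 + 0.372×230 + 0.12×520 + 0.786×130 = 272.7
Denominator: 1 + 0.0904×4 + 0.372×7.9 + 0.12×5.1 + 0.786×5.6 = 9.314
R = 272.7/9.314 = 29.28 kJ/min

29.283 kJ/min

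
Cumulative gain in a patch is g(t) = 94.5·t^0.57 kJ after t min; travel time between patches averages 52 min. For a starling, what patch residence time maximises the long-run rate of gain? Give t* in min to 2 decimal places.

68.93 min

By the marginal value theorem, leave when the instantaneous gain rate g'(t) equals the habitat-wide average g(t)/(T + t).
g'(t) = 0.57·94.5·t^-0.43. Setting 0.57·94.5·t^-0.43 = 94.5·t^0.57/(52+t) gives 0.57(52+t) = t, so 0.43·t = 0.57×52.
t* = 0.57×52/0.43 = 68.93 min.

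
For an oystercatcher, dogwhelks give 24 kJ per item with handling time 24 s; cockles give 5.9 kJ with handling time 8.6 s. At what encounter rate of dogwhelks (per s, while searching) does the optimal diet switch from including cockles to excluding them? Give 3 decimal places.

The zero-one rule: include cockles iff E₂/h₂ > λE₁/(1+λh₁). Equality gives the switch point.
λE₁h₂ = E₂ + λE₂h₁ ⇒ λ = E₂/(E₁h₂ − E₂h₁) = 5.9/(206.4 − 141.6) = 0.09105 per s.

0.091 per s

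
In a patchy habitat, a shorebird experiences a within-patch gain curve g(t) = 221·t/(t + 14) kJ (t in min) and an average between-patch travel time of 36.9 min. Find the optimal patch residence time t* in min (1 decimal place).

22.7 min

Optimal t* satisfies g'(t*) = g(t*)/(T + t*).
g'(t) = 221·14/(t + 14)². Setting 221·14/(t+14)² = 221t/[(t+14)(36.9+t)] gives 14(36.9+t) = t(t+14), so t² = 14×36.9 = 516.6.
t* = √516.6 = 22.73 min.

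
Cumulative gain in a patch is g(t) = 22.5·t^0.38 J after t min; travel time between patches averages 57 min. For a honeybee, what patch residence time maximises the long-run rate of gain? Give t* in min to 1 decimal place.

34.9 min

By the marginal value theorem, leave when the instantaneous gain rate g'(t) equals the habitat-wide average g(t)/(T + t).
g'(t) = 0.38·22.5·t^-0.62. Setting 0.38·22.5·t^-0.62 = 22.5·t^0.38/(57+t) gives 0.38(57+t) = t, so 0.62·t = 0.38×57.
t* = 0.38×57/0.62 = 34.94 min.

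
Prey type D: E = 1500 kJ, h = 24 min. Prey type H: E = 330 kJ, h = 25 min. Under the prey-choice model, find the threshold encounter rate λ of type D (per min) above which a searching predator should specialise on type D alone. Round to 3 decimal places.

0.011 per min

At the threshold, the rate on type D alone equals the profitability of type H: λ·1500/(1 + λ·24) = 330/25 = 13.2.
Rearranging, λ(1500 − 13.2×24) = 13.2, so λ = 13.2/1183 = 0.01116 per min.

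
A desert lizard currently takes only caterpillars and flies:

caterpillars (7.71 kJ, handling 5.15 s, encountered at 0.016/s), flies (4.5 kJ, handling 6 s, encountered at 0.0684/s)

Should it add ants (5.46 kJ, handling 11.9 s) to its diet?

On caterpillars and flies alone, R = ΣλE/(1+Σλh) = 0.4312/1.493 = 0.2888 kJ/s.
ants: E/h = 5.46/11.9 = 0.4588 kJ/s.
0.4588 > 0.2888, so adding ants raises the average — include it.

Yes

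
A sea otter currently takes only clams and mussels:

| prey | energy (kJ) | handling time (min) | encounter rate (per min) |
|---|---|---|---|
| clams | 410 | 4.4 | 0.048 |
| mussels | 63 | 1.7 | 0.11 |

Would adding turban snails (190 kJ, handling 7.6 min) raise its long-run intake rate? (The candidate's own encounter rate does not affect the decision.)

Current rate: (0.048×410 + 0.11×63)/(1 + 0.048×4.4 + 0.11×1.7) = 19.03 kJ/min.
turban snails: E/h = 190/7.6 = 25 kJ/min.
Since 25 > R, including turban snails increases the long-run rate.

Yes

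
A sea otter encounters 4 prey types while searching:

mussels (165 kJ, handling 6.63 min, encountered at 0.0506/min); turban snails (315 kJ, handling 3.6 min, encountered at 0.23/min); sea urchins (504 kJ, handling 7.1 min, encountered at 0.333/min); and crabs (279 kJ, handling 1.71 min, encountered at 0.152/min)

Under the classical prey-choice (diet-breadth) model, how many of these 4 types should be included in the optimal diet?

Profitabilities (E/h, kJ/min): crabs 163, turban snails 87.5, sea urchins 71, mussels 24.9. Add prey in this order while the next type's profitability exceeds the intake rate on those already taken.
Rate on top 1: 33.66. turban snails: 87.5 > 33.66 → include.
Rate on top 2: 55.01. sea urchins: 71 > 55.01 → include.
Rate on top 3: 63.49. mussels: 24.9 < 63.49 → exclude; stop.
Optimal diet: crabs, turban snails, sea urchins — 3 of 4 types.

3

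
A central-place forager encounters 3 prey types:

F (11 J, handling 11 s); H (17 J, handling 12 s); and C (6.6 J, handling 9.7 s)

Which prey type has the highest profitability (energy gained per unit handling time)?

In descending order of E/h:
H: 17/12 = 1.42 J/s
F: 11/11 = 1 J/s
C: 6.6/9.7 = 0.68 J/s

H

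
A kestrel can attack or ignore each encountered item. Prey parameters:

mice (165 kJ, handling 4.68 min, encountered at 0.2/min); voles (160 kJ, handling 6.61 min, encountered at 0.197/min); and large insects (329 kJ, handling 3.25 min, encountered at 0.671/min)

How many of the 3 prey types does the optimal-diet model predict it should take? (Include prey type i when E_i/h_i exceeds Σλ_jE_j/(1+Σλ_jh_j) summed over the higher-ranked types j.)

1

Rank by E/h (kJ/min): large insects 101, mice 35.3, voles 24.2. Include each in turn until the next type's E/h falls below the running intake rate.
Rate on top 1: 69.4. mice: 35.3 < 69.4 → exclude; stop.
Optimal diet: large insects — 1 of 3 types.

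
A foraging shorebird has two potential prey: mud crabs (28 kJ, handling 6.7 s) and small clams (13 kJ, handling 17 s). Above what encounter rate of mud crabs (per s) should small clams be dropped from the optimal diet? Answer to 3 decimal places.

Drop small clams once their profitability E₂/h₂ falls below the rate achievable on mud crabs alone: E₂/h₂ = λE₁/(1 + λh₁).
Solve for λ: λE₁h₂ = E₂(1 + λh₁) → λ(E₁h₂ − E₂h₁) = E₂ → λ = E₂/(E₁h₂ − E₂h₁).
λ = 13/(28×17 − 13×6.7) = 13/388.9 = 0.03343 per s.

0.033 per s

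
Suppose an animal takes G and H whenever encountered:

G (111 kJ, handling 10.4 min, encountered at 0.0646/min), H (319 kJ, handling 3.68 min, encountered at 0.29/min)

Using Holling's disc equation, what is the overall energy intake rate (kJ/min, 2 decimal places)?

36.39 kJ/min

R = (0.0646×111 + 0.29×319) / (1 + 0.0646×10.4 + 0.29×3.68) = 99.68/2.739 = 36.39 kJ/min.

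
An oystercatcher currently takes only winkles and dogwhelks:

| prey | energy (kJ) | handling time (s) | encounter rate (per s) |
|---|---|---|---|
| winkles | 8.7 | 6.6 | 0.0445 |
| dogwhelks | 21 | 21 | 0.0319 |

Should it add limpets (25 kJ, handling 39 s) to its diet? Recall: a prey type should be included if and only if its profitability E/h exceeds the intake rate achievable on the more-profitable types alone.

Current rate: (0.0445×8.7 + 0.0319×21)/(1 + 0.0445×6.6 + 0.0319×21) = 0.5383 kJ/s.
Profitability of limpets: 25/39 = 0.641 kJ/s.
0.641 > 0.5383, so adding limpets raises the average — include it.

Yes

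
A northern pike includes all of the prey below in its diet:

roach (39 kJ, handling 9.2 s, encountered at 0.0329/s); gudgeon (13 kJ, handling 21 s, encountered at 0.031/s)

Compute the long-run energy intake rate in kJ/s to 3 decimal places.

Energy encountered per unit search time: 0.0329×39 + 0.031×13 = 1.686 kJ/s.
Handling time per unit search time: 0.0329×9.2 + 0.031×21 = 0.9537.
Rate = 1.686/(1 + 0.9537) = 0.863 kJ/s.

0.863 kJ/s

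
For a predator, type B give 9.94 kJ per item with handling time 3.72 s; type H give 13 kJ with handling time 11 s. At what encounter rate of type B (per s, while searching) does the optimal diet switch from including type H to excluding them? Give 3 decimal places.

0.213 per s

Drop type H once their profitability E₂/h₂ falls below the rate achievable on type B alone: E₂/h₂ = λE₁/(1 + λh₁).
Solve for λ: λE₁h₂ = E₂(1 + λh₁) → λ(E₁h₂ − E₂h₁) = E₂ → λ = E₂/(E₁h₂ − E₂h₁).
λ = 13/(9.94×11 − 13×3.72) = 13/60.98 = 0.2132 per s.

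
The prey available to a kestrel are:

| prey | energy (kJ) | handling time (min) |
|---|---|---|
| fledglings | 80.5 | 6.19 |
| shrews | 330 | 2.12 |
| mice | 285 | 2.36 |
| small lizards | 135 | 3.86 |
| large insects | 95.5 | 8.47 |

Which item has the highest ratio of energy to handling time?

Profitability E/h (kJ/min): fledglings = 80.5/6.19 = 13, shrews = 330/2.12 = 156, mice = 285/2.36 = 121, small lizards = 135/3.86 = 35, large insects = 95.5/8.47 = 11.3.
Ranked: shrews > mice > small lizards > fledglings > large insects.

shrews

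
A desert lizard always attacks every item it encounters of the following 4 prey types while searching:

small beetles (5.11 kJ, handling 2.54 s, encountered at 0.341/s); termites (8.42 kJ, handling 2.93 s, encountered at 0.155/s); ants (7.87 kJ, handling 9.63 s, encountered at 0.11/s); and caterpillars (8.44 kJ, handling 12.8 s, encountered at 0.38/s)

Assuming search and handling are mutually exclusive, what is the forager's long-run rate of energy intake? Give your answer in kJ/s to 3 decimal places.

0.864 kJ/s

R = Σλ_iE_i / (1 + Σλ_ih_i)
Numerator: 0.341×5.11 + 0.155×8.42 + 0.11×7.87 + 0.38×8.44 = 7.121
Denominator: 1 + 0.341×2.54 + 0.155×2.93 + 0.11×9.63 + 0.38×12.8 = 8.244
R = 7.121/8.244 = 0.8638 kJ/s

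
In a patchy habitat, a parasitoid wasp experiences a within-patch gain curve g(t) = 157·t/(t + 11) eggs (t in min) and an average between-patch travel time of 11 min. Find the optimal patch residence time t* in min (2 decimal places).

Maximise g(t)/(T+t): set derivative to zero → g'(t)(T+t) = g(t).
g'(t) = 157·11/(t + 11)². Setting 157·11/(t+11)² = 157t/[(t+11)(11+t)] gives 11(11+t) = t(t+11), so t² = 11×11 = 121.
t* = √121 = 11 min.

11.00 min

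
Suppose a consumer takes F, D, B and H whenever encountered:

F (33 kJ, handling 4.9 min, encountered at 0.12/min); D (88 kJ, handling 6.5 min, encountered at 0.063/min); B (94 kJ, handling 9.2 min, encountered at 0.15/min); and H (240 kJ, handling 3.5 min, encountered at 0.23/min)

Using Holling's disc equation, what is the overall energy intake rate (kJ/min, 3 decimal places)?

R = (0.12×33 + 0.063×88 + 0.15×94 + 0.23×240) / (1 + 0.12×4.9 + 0.063×6.5 + 0.15×9.2 + 0.23×3.5) = 78.8/4.183 = 18.84 kJ/min.

18.841 kJ/min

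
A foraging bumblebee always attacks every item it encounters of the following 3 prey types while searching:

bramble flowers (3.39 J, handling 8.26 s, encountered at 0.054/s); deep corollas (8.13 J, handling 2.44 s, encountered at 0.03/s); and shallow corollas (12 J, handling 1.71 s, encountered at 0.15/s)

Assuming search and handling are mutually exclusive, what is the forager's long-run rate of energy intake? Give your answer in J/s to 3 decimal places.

1.254 J/s

R = (0.054×3.39 + 0.03×8.13 + 0.15×12) / (1 + 0.054×8.26 + 0.03×2.44 + 0.15×1.71) = 2.227/1.776 = 1.254 J/s.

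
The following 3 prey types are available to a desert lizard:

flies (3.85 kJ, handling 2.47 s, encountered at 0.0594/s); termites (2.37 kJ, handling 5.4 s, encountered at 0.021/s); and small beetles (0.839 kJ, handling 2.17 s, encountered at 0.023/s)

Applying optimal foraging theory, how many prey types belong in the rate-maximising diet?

3

E/h in descending order: flies 1.56, termites 0.439, small beetles 0.387 kJ/s. The optimal diet is the largest prefix of this list for which every included type satisfies E_i/h_i > R on the types above it.
Rate on top 1: 0.1994. termites: 0.439 > 0.1994 → include.
Rate on top 2: 0.221. small beetles: 0.387 > 0.221 → include.
Optimal diet: flies, termites, small beetles — 3 of 3 types.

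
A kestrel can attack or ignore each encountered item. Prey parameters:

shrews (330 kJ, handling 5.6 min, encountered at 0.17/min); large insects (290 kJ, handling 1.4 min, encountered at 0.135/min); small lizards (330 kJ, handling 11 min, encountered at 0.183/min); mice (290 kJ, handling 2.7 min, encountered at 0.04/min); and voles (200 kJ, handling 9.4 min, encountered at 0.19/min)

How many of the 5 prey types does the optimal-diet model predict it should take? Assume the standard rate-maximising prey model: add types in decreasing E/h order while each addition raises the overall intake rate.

3

Rank by E/h (kJ/min): large insects 207, mice 107, shrews 58.9, small lizards 30, voles 21.3. Include each in turn until the next type's E/h falls below the running intake rate.
Rate on top 1: 32.93. mice: 107 > 32.93 → include.
Rate on top 2: 39.13. shrews: 58.9 > 39.13 → include.
Rate on top 3: 47.51. small lizards: 30 < 47.51 → exclude; stop.
Optimal diet: large insects, mice, shrews — 3 of 5 types.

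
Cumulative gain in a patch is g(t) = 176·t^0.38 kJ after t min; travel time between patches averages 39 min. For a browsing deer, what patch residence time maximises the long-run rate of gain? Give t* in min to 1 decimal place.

23.9 min

By the marginal value theorem, leave when the instantaneous gain rate g'(t) equals the habitat-wide average g(t)/(T + t).
g'(t) = 0.38·176·t^-0.62. Setting 0.38·176·t^-0.62 = 176·t^0.38/(39+t) gives 0.38(39+t) = t, so 0.62·t = 0.38×39.
t* = 0.38×39/0.62 = 23.9 min.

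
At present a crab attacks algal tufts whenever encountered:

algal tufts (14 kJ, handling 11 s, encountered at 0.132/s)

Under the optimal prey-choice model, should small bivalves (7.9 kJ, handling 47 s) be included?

No

Current rate: (0.132×14)/(1 + 0.132×11) = 0.7537 kJ/s.
Profitability of small bivalves: 7.9/47 = 0.1681 kJ/s.
0.1681 < 0.7537, so adding small bivalves would lower the average — exclude it.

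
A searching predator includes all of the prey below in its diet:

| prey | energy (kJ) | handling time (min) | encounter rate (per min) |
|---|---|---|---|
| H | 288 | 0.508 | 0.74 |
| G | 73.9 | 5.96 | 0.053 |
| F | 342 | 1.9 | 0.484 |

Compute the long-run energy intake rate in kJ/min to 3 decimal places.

146.498 kJ/min

R = (0.74×288 + 0.053×73.9 + 0.484×342) / (1 + 0.74×0.508 + 0.053×5.96 + 0.484×1.9) = 382.6/2.611 = 146.5 kJ/min.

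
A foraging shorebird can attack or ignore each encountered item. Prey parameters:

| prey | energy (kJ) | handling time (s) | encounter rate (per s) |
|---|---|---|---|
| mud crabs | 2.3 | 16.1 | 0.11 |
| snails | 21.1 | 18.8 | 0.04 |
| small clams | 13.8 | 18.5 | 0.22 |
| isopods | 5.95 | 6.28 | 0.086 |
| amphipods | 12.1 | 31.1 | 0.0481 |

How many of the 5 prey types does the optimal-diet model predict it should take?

E/h in descending order: snails 1.12, isopods 0.947, small clams 0.746, amphipods 0.389, mud crabs 0.143 kJ/s. The optimal diet is the largest prefix of this list for which every included type satisfies E_i/h_i > R on the types above it.
Rate on top 1: 0.4817. isopods: 0.947 > 0.4817 → include.
Rate on top 2: 0.5915. small clams: 0.746 > 0.5915 → include.
Rate on top 3: 0.6903. amphipods: 0.389 < 0.6903 → exclude; stop.
Optimal diet: snails, isopods, small clams — 3 of 5 types.

3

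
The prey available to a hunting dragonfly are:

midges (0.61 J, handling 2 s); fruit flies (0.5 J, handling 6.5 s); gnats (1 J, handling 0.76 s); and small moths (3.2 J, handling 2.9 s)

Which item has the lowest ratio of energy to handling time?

Profitability E/h (J/s): midges = 0.61/2 = 0.305, fruit flies = 0.5/6.5 = 0.0769, gnats = 1/0.76 = 1.32, small moths = 3.2/2.9 = 1.1.
Ranked: gnats > small moths > midges > fruit flies.

fruit flies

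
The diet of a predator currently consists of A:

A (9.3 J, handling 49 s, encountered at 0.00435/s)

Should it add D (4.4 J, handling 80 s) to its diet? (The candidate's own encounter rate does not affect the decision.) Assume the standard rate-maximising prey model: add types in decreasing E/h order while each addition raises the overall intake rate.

On A alone, R = ΣλE/(1+Σλh) = 0.04045/1.213 = 0.03335 J/s.
Profitability of D: 4.4/80 = 0.055 J/s.
0.055 > 0.03335, so adding D raises the average — include it.

Yes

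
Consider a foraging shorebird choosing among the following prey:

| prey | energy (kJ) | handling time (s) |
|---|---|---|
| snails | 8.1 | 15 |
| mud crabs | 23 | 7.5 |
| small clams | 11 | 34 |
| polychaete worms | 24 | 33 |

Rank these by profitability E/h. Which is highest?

mud crabs

Profitability E/h (kJ/s): snails = 8.1/15 = 0.54, mud crabs = 23/7.5 = 3.07, small clams = 11/34 = 0.324, polychaete worms = 24/33 = 0.727.
Ranked: mud crabs > polychaete worms > snails > small clams.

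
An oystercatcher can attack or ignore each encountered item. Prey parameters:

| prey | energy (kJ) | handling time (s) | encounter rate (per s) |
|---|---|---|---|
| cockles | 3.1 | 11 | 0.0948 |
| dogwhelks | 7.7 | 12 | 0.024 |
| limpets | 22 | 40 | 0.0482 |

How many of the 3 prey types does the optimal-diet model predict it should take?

2

E/h in descending order: dogwhelks 0.642, limpets 0.55, cockles 0.282 kJ/s. The optimal diet is the largest prefix of this list for which every included type satisfies E_i/h_i > R on the types above it.
Rate on top 1: 0.1435. limpets: 0.55 > 0.1435 → include.
Rate on top 2: 0.3872. cockles: 0.282 < 0.3872 → exclude; stop.
Optimal diet: dogwhelks, limpets — 2 of 3 types.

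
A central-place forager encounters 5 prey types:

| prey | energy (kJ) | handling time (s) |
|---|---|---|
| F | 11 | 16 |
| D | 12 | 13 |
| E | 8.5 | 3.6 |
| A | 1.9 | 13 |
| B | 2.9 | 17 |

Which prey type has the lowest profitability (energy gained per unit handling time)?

Profitability E/h (kJ/s): F = 11/16 = 0.688, D = 12/13 = 0.923, E = 8.5/3.6 = 2.36, A = 1.9/13 = 0.146, B = 2.9/17 = 0.171.
Ranked: E > D > F > B > A.

A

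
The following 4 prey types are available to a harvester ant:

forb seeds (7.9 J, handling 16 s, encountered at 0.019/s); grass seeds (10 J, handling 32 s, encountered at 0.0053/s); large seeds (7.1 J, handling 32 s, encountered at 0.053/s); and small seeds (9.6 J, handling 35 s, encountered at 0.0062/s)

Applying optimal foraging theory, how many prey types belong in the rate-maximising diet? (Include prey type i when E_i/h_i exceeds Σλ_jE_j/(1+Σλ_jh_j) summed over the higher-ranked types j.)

4

Profitabilities (E/h, J/s): forb seeds 0.494, grass seeds 0.312, small seeds 0.274, large seeds 0.222. Add prey in this order while the next type's profitability exceeds the intake rate on those already taken.
Rate on top 1: 0.1151. grass seeds: 0.312 > 0.1151 → include.
Rate on top 2: 0.1378. small seeds: 0.274 > 0.1378 → include.
Rate on top 3: 0.1553. large seeds: 0.222 > 0.1553 → include.
Optimal diet: forb seeds, grass seeds, small seeds, large seeds — 4 of 4 types.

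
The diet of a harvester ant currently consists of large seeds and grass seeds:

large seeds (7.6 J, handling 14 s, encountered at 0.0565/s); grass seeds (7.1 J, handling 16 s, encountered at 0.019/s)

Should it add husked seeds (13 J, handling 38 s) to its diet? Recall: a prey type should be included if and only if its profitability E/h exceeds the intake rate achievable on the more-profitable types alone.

Yes

Current rate: (0.0565×7.6 + 0.019×7.1)/(1 + 0.0565×14 + 0.019×16) = 0.2694 J/s.
Profitability of husked seeds: 13/38 = 0.3421 J/s.
Since 0.3421 > R, including husked seeds increases the long-run rate.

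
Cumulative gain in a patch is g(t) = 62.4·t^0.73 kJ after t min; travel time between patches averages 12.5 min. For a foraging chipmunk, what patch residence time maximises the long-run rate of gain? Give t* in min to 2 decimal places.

33.80 min

By the marginal value theorem, leave when the instantaneous gain rate g'(t) equals the habitat-wide average g(t)/(T + t).
g'(t) = 0.73·62.4·t^-0.27. Setting 0.73·62.4·t^-0.27 = 62.4·t^0.73/(12.5+t) gives 0.73(12.5+t) = t, so 0.27·t = 0.73×12.5.
t* = 0.73×12.5/0.27 = 33.8 min.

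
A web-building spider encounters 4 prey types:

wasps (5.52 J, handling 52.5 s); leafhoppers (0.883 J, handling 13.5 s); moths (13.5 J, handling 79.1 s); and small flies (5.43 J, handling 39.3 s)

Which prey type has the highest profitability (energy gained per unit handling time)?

In descending order of E/h:
moths: 13.5/79.1 = 0.171 J/s
small flies: 5.43/39.3 = 0.138 J/s
wasps: 5.52/52.5 = 0.105 J/s
leafhoppers: 0.883/13.5 = 0.0654 J/s

moths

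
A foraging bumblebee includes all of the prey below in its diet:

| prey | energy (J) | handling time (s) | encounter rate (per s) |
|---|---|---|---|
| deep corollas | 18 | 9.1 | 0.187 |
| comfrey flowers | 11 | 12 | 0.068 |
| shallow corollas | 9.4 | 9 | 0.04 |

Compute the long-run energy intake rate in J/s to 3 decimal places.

R = Σλ_iE_i / (1 + Σλ_ih_i)
Numerator: 0.187×18 + 0.068×11 + 0.04×9.4 = 4.49
Denominator: 1 + 0.187×9.1 + 0.068×12 + 0.04×9 = 3.878
R = 4.49/3.878 = 1.158 J/s

1.158 J/s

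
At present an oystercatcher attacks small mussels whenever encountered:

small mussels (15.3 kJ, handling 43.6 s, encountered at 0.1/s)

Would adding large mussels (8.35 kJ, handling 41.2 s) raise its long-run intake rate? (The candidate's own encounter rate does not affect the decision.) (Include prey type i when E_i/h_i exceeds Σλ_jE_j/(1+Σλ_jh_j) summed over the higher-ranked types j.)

Intake rate on the current diet: R = (0.1×15.3) / (1 + 0.1×43.6) = 1.53/5.36 = 0.2854 kJ/s.
large mussels: E/h = 8.35/41.2 = 0.2027 kJ/s.
0.2027 < 0.2854, so adding large mussels would lower the average — exclude it.

No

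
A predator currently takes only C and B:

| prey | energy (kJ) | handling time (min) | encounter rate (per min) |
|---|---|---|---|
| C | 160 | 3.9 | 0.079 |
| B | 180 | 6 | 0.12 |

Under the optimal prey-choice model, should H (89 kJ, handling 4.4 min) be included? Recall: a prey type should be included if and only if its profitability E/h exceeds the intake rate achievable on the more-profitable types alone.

Yes

Intake rate on the current diet: R = (0.079×160 + 0.12×180) / (1 + 0.079×3.9 + 0.12×6) = 34.24/2.028 = 16.88 kJ/min.
Profitability of H: 89/4.4 = 20.23 kJ/min.
20.23 > 16.88, so adding H raises the average — include it.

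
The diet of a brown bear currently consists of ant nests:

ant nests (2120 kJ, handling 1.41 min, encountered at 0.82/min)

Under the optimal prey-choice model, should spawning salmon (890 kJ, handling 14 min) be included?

Current rate: (0.82×2120)/(1 + 0.82×1.41) = 806.2 kJ/min.
spawning salmon: E/h = 890/14 = 63.57 kJ/min.
63.57 < 806.2, so adding spawning salmon would lower the average — exclude it.

No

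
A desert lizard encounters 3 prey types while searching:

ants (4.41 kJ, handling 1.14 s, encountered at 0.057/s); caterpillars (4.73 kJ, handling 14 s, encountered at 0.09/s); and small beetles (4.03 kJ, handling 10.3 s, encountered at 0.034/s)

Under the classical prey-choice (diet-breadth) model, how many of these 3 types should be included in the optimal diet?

3

E/h in descending order: ants 3.87, small beetles 0.391, caterpillars 0.338 kJ/s. The optimal diet is the largest prefix of this list for which every included type satisfies E_i/h_i > R on the types above it.
Rate on top 1: 0.236. small beetles: 0.391 > 0.236 → include.
Rate on top 2: 0.2744. caterpillars: 0.338 > 0.2744 → include.
Optimal diet: ants, small beetles, caterpillars — 3 of 3 types.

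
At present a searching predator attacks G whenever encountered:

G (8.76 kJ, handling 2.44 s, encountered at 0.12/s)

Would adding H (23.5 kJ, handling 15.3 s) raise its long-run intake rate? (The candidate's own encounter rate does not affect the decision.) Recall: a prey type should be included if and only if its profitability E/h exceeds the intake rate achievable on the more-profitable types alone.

Intake rate on the current diet: R = (0.12×8.76) / (1 + 0.12×2.44) = 1.051/1.293 = 0.8131 kJ/s.
H: E/h = 23.5/15.3 = 1.536 kJ/s.
1.536 > 0.8131, so adding H raises the average — include it.

Yes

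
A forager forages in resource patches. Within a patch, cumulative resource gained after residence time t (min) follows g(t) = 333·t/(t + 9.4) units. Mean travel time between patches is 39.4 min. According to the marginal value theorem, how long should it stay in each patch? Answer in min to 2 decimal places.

By the marginal value theorem, leave when the instantaneous gain rate g'(t) equals the habitat-wide average g(t)/(T + t).
g'(t) = 333·9.4/(t + 9.4)². Setting 333·9.4/(t+9.4)² = 333t/[(t+9.4)(39.4+t)] gives 9.4(39.4+t) = t(t+9.4), so t² = 9.4×39.4 = 370.4.
t* = √370.4 = 19.24 min.

19.24 min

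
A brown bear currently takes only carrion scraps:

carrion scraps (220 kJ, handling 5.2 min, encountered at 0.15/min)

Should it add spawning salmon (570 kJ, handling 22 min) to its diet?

Yes

Current rate: (0.15×220)/(1 + 0.15×5.2) = 18.54 kJ/min.
spawning salmon: E/h = 570/22 = 25.91 kJ/min.
Since 25.91 > R, including spawning salmon increases the long-run rate.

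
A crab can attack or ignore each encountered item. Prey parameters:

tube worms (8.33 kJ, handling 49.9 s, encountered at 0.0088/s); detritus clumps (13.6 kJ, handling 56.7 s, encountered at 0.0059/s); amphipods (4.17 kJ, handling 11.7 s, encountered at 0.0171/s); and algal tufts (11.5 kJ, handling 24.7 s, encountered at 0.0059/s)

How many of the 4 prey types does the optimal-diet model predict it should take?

4

E/h in descending order: algal tufts 0.466, amphipods 0.356, detritus clumps 0.24, tube worms 0.167 kJ/s. The optimal diet is the largest prefix of this list for which every included type satisfies E_i/h_i > R on the types above it.
Rate on top 1: 0.05922. amphipods: 0.356 > 0.05922 → include.
Rate on top 2: 0.1034. detritus clumps: 0.24 > 0.1034 → include.
Rate on top 3: 0.1306. tube worms: 0.167 > 0.1306 → include.
Optimal diet: algal tufts, amphipods, detritus clumps, tube worms — 4 of 4 types.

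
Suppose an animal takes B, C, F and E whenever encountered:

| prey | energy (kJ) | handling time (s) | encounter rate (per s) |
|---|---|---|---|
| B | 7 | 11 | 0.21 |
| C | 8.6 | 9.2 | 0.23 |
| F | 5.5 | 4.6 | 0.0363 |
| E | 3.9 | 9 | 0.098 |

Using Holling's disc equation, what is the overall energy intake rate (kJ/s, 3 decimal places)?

0.622 kJ/s

R = (0.21×7 + 0.23×8.6 + 0.0363×5.5 + 0.098×3.9) / (1 + 0.21×11 + 0.23×9.2 + 0.0363×4.6 + 0.098×9) = 4.03/6.475 = 0.6224 kJ/s.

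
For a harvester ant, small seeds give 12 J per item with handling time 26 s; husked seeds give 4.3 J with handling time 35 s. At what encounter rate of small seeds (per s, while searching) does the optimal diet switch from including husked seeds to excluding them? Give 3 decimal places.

At the threshold, the rate on small seeds alone equals the profitability of husked seeds: λ·12/(1 + λ·26) = 4.3/35 = 0.1229.
Rearranging, λ(12 − 0.1229×26) = 0.1229, so λ = 0.1229/8.806 = 0.01395 per s.

0.014 per s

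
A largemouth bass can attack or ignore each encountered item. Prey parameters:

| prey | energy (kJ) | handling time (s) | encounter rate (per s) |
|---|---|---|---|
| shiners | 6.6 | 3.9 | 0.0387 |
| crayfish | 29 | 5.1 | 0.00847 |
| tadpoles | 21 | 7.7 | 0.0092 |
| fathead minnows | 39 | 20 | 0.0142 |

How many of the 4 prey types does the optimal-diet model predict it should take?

E/h in descending order: crayfish 5.69, tadpoles 2.73, fathead minnows 1.95, shiners 1.69 kJ/s. The optimal diet is the largest prefix of this list for which every included type satisfies E_i/h_i > R on the types above it.
Rate on top 1: 0.2355. tadpoles: 2.73 > 0.2355 → include.
Rate on top 2: 0.3939. fathead minnows: 1.95 > 0.3939 → include.
Rate on top 3: 0.71. shiners: 1.69 > 0.71 → include.
Optimal diet: crayfish, tadpoles, fathead minnows, shiners — 4 of 4 types.

4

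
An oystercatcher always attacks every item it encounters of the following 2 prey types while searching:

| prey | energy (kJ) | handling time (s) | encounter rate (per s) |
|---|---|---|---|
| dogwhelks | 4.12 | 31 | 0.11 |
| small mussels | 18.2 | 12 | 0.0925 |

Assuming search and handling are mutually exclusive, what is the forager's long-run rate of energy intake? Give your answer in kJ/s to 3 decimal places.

0.387 kJ/s

R = Σλ_iE_i / (1 + Σλ_ih_i)
Numerator: 0.11×4.12 + 0.0925×18.2 = 2.137
Denominator: 1 + 0.11×31 + 0.0925×12 = 5.52
R = 2.137/5.52 = 0.3871 kJ/s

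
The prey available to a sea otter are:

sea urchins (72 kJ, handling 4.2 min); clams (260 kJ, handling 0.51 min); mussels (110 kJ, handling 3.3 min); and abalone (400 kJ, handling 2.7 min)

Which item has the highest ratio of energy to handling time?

Profitability E/h (kJ/min): sea urchins = 72/4.2 = 17.1, clams = 260/0.51 = 510, mussels = 110/3.3 = 33.3, abalone = 400/2.7 = 148.
Ranked: clams > abalone > mussels > sea urchins.

clams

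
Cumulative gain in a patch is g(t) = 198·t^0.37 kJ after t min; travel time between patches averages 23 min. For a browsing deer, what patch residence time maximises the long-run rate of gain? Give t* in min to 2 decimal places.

13.51 min

Maximise g(t)/(T+t): set derivative to zero → g'(t)(T+t) = g(t).
g'(t) = 0.37·198·t^-0.63. Setting 0.37·198·t^-0.63 = 198·t^0.37/(23+t) gives 0.37(23+t) = t, so 0.63·t = 0.37×23.
t* = 0.37×23/0.63 = 13.51 min.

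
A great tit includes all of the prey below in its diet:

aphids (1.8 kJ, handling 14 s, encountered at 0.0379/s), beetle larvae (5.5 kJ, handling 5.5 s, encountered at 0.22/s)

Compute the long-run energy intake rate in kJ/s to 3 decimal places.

0.466 kJ/s

Energy encountered per unit search time: 0.0379×1.8 + 0.22×5.5 = 1.278 kJ/s.
Handling time per unit search time: 0.0379×14 + 0.22×5.5 = 1.741.
Rate = 1.278/(1 + 1.741) = 0.4664 kJ/s.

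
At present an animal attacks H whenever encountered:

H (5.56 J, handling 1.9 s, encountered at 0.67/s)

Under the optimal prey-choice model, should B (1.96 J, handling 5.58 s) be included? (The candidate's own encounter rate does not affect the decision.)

Intake rate on the current diet: R = (0.67×5.56) / (1 + 0.67×1.9) = 3.725/2.273 = 1.639 J/s.
B: E/h = 1.96/5.58 = 0.3513 J/s.
Since 0.3513 < R, time spent handling B is better spent searching.

No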